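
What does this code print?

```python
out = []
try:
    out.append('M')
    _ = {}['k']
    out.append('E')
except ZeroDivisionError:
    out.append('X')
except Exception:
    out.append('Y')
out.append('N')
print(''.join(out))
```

Execution trace: 'M' (try body) → 'Y' (except Exception) → 'N' (after the try/except). Output: MYN

Answer: MYN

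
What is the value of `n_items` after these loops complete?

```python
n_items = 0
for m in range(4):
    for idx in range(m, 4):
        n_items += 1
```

Upper triangle: 4 + 3 + ... + 1
`n_items` takes the values: 0 → 1 → 2 → 3 → 4 → 5 → 6 → 7 → 8 → 9 → 10

Answer: 10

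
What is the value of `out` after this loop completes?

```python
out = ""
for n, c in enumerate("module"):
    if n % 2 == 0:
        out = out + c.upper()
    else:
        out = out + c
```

Uppercase even positions in 'module'
`out` takes the values: "" → "M" → "Mo" → "MoD" → "MoDu" → "MoDuL" → "MoDuLe"

Answer: "MoDuLe"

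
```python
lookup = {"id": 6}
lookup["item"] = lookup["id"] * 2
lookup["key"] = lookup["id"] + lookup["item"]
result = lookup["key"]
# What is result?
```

Trace:
`lookup = {"id": 6}` → lookup = {'id': 6}
`lookup["item"] = lookup["id"] * 2` → lookup = {'id': 6, 'item': 12}
`lookup["key"] = lookup["id"] + lookup["item"]` → lookup = {'id': 6, 'item': 12, 'key': 18}
`result = lookup["key"]` → result = 18
So result = 18

Answer: 18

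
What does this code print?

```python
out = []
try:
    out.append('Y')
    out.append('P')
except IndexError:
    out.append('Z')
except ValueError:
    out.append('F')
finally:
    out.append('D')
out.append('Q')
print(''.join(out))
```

Execution trace: 'Y' (try body) → 'P' (try body, no exception) → 'D' (finally) → 'Q' (after the try/except). Output: YPDQ

Answer: YPDQ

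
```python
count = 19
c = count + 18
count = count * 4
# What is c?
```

Trace:
`count = 19` → count = 19
`c = count + 18` → c = 37
`count = count * 4` → count = 76
So c = 37

Answer: 37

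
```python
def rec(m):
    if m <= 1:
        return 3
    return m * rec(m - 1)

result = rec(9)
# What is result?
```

rec(9) = 9 * 8 * 7 * 6 * 5 * 4 * 3 * 2 * 3 = 1088640

Answer: 1088640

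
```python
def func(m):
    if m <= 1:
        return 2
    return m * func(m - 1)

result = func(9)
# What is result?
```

func(9) = 9 * 8 * 7 * 6 * 5 * 4 * 3 * 2 * 2 = 725760

Answer: 725760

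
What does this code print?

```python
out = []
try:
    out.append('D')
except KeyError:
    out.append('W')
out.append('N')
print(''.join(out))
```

Execution trace: 'D' (try body, no exception) → 'N' (after the try/except). Output: DN

Answer: DN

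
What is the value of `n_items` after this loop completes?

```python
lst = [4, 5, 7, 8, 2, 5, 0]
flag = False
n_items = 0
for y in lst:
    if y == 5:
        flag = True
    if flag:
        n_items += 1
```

Count elements after first 5 in [4, 5, 7, 8, 2, 5, 0]
`n_items` takes the values: 0 → 1 → 2 → 3 → 4 → 5 → 6

Answer: 6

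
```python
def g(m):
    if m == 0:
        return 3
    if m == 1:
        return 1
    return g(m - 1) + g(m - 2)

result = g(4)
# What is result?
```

Build up from base cases: g(0)=3, g(1)=1, g(2)=4, g(3)=5, g(4)=9

Answer: 9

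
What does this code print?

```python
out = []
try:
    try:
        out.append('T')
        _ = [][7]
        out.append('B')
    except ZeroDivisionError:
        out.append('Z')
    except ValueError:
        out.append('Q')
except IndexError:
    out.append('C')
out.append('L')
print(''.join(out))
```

Execution trace: 'T' (try body) → 'C' (outer except IndexError) → 'L' (after the try/except). Output: TCL

Answer: TCL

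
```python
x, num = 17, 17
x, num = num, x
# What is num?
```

Trace:
`x, num = 17, 17` → x = 17; num = 17
`x, num = num, x` → x = 17; num = 17
So num = 17

Answer: 17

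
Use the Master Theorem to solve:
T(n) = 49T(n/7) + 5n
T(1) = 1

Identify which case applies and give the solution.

a=49, b=7, f(n)=5n. log_7(49) = 2. Since c=1 < 2, Case 1 applies: T(n) = Θ(n^log_b(a)) = O(n^2).

Answer: O(n^2) - Case 1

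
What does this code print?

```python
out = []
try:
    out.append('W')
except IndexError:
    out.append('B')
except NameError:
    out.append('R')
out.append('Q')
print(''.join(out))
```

Execution trace: 'W' (try body, no exception) → 'Q' (after the try/except). Output: WQ

Answer: WQ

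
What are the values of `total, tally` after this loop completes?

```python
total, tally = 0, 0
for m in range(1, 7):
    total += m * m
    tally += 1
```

Sum of squares and count
`total, tally` takes the values: (0, 0) → (1, 0) → (1, 1) → (5, 1) → (5, 2) → (14, 2) → (14, 3) → (30, 3) → (30, 4) → (55, 4) → (55, 5) → (91, 5) → (91, 6)

Answer: 91, 6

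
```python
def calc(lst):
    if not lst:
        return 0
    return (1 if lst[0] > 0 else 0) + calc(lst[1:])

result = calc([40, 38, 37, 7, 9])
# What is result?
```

Count of positive elements in [40, 38, 37, 7, 9] = 5

Answer: 5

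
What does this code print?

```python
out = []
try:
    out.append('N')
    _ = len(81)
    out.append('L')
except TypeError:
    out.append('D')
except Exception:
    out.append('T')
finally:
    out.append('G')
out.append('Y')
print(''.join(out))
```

Execution trace: 'N' (try body) → 'D' (except TypeError) → 'G' (finally) → 'Y' (after the try/except). Output: NDGY

Answer: NDGY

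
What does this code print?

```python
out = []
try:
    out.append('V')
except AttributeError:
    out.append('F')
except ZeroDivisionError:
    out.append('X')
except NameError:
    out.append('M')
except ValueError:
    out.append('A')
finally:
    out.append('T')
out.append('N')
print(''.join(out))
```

Execution trace: 'V' (try body, no exception) → 'T' (finally) → 'N' (after the try/except). Output: VTN

Answer: VTN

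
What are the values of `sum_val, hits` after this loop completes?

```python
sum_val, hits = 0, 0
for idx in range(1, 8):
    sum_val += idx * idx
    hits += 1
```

Sum of squares and count
`sum_val, hits` takes the values: (0, 0) → (1, 0) → (1, 1) → (5, 1) → (5, 2) → (14, 2) → (14, 3) → (30, 3) → (30, 4) → (55, 4) → (55, 5) → (91, 5) → (91, 6) → (140, 6) → (140, 7)

Answer: 140, 7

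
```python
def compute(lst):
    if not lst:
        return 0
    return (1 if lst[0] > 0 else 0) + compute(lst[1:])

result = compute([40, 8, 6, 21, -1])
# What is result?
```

Count of positive elements in [40, 8, 6, 21, -1] = 4

Answer: 4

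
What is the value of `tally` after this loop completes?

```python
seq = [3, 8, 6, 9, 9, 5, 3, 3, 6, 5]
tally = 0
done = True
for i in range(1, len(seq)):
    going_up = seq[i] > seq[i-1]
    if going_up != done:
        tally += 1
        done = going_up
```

Count direction changes in [3, 8, 6, 9, 9, 5, 3, 3, 6, 5]
`tally` takes the values: 0 → 1 → 2 → 3 → 4 → 5

Answer: 5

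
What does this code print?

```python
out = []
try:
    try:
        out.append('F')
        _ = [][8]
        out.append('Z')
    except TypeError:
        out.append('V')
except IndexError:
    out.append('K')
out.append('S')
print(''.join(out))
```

Execution trace: 'F' (try body) → 'K' (outer except IndexError) → 'S' (after the try/except). Output: FKS

Answer: FKS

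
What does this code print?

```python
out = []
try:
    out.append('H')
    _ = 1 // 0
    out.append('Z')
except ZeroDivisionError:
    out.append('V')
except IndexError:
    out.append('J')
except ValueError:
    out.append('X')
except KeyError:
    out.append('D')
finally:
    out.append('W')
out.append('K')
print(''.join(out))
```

Execution trace: 'H' (try body) → 'V' (except ZeroDivisionError) → 'W' (finally) → 'K' (after the try/except). Output: HVWK

Answer: HVWK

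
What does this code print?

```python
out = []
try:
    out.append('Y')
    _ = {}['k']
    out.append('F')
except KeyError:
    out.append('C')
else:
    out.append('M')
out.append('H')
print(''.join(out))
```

Execution trace: 'Y' (try body) → 'C' (except KeyError) → 'H' (after the try/except). Output: YCH

Answer: YCH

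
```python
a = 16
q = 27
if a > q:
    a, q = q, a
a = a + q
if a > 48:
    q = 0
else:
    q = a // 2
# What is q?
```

Trace:
`a = 16` → a = 16
`q = 27` → q = 27
`if a > q: ...` → a > q is False → no variable changes
`a = a + q` → a = 43
`if a > 48: ...` → a > 48 is False, take else branch → q = 21
So q = 21

Answer: 21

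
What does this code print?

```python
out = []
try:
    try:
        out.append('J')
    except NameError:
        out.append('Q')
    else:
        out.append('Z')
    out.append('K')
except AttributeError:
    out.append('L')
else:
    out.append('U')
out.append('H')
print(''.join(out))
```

Execution trace: 'J' (inner try body, no exception) → 'Z' (inner else) → 'K' (try body, no exception) → 'U' (else) → 'H' (after the try/except). Output: JZKUH

Answer: JZKUH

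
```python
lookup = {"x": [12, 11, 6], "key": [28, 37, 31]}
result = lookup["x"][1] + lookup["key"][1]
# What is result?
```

Trace:
`lookup = {"x": [12, 11, 6], "key": [28, 37, 31]}` → lookup = {'x': [12, 11, 6], 'key': [28, 37, 31]}
`result = lookup["x"][1] + lookup["key"][1]` → result = 48
So result = 48

Answer: 48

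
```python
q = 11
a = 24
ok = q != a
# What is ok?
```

Trace:
`q = 11` → q = 11
`a = 24` → a = 24
`ok = q != a` → ok = True
So ok = True

Answer: True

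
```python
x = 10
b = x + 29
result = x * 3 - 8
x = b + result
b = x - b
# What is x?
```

Trace:
`x = 10` → x = 10
`b = x + 29` → b = 39
`result = x * 3 - 8` → result = 22
`x = b + result` → x = 61
`b = x - b` → b = 22
So x = 61

Answer: 61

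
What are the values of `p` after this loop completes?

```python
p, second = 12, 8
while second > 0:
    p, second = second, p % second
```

GCD of 12 and 8
`p` takes the values: 12 → 8 → 4

Answer: 4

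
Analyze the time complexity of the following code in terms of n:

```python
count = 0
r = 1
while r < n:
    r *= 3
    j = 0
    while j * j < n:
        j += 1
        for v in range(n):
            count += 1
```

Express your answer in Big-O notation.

Each loop level contributes: log n × √n × n. Multiplying the contributions gives O(n√n log n).

Answer: O(n√n log n)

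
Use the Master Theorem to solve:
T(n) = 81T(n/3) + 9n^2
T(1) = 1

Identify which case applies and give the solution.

a=81, b=3, f(n)=9n^2. log_3(81) = 4. Since c=2 < 4, Case 1 applies: T(n) = Θ(n^log_b(a)) = O(n^4).

Answer: O(n^4) - Case 1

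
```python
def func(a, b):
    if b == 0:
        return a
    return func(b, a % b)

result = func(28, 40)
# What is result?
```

func(28, 40) -> func(40, 28) -> func(28, 12) -> func(12, 4) -> func(4, 0) -> 4

Answer: 4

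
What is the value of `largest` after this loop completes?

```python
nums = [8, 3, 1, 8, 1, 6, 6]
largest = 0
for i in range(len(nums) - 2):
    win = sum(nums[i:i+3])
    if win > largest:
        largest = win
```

Max sum of 3-element window in [8, 3, 1, 8, 1, 6, 6]
`largest` takes the values: 0 → 12 → 15

Answer: 15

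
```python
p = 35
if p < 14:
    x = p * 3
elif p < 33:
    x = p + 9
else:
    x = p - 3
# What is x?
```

Trace:
`p = 35` → p = 35
`if p < 14: ...` → p < 14 is False, p < 33 is False, take else branch → x = 32
So x = 32

Answer: 32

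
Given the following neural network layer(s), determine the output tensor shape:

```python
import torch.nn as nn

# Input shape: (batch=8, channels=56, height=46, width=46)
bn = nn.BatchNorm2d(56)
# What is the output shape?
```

Input: (8, 56, 46, 46) -> Output: (8, 56, 46, 46)

Answer: (8, 56, 46, 46)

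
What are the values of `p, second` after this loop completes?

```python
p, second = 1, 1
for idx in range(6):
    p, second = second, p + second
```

Fibonacci: after 6 iterations
`p, second` takes the values: (1, 1) → (1, 2) → (2, 3) → (3, 5) → (5, 8) → (8, 13) → (13, 21)

Answer: 13, 21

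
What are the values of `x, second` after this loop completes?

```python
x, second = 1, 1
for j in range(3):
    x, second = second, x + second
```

Fibonacci: after 3 iterations
`x, second` takes the values: (1, 1) → (1, 2) → (2, 3) → (3, 5)

Answer: 3, 5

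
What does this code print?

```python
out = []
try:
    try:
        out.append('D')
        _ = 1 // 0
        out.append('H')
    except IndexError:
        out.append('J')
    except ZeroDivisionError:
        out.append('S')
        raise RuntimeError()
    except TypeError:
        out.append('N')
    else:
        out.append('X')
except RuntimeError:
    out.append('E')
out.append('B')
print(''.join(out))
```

Execution trace: 'D' (try body) → 'S' (except ZeroDivisionError) → 'E' (outer except RuntimeError) → 'B' (after the try/except). Output: DSEB

Answer: DSEB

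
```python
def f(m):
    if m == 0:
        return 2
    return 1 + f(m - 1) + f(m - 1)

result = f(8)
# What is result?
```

f(m) = 1 + 2·f(m-1), f(0)=2. Closed form: (2+1)·2^8 - 1 = 767.

Answer: 767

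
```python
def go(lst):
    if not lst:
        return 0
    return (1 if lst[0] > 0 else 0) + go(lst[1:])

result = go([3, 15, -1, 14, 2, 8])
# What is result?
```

Count of positive elements in [3, 15, -1, 14, 2, 8] = 5

Answer: 5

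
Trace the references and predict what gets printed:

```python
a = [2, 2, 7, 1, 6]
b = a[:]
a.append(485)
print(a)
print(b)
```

Key concept: slice [:] creates copy.
Step by step:
`a = [2, 2, 7, 1, 6]` → a = [2, 2, 7, 1, 6]
`b = a[:]` → b = [2, 2, 7, 1, 6]
`a.append(485)` → a = [2, 2, 7, 1, 6, 485]
`print(a)` → prints [2, 2, 7, 1, 6, 485]
`print(b)` → prints [2, 2, 7, 1, 6]

Answer:
[2, 2, 7, 1, 6, 485]
[2, 2, 7, 1, 6]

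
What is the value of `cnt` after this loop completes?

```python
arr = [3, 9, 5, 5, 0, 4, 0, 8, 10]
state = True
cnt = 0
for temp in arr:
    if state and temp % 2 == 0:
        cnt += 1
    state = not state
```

Count even values at even positions
`cnt` takes the values: 0 → 1 → 2 → 3

Answer: 3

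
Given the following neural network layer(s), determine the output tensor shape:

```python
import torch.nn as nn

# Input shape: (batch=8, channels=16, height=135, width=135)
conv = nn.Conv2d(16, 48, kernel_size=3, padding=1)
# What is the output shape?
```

Input: (8, 16, 135, 135) -> Output: (8, 48, 135, 135)

Answer: (8, 48, 135, 135)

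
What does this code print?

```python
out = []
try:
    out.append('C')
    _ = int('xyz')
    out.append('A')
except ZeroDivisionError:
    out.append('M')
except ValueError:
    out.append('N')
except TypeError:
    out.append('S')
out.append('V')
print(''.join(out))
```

Execution trace: 'C' (try body) → 'N' (except ValueError) → 'V' (after the try/except). Output: CNV

Answer: CNV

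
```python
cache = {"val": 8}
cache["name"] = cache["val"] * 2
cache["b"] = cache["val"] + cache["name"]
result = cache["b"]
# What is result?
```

Trace:
`cache = {"val": 8}` → cache = {'val': 8}
`cache["name"] = cache["val"] * 2` → cache = {'val': 8, 'name': 16}
`cache["b"] = cache["val"] + cache["name"]` → cache = {'val': 8, 'name': 16, 'b': 24}
`result = cache["b"]` → result = 24
So result = 24

Answer: 24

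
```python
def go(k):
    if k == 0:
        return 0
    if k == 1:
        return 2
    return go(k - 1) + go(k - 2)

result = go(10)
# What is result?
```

Build up from base cases: go(0)=0, go(1)=2, go(2)=2, go(3)=4, go(4)=6, go(5)=10, go(6)=16, ..., go(10)=110

Answer: 110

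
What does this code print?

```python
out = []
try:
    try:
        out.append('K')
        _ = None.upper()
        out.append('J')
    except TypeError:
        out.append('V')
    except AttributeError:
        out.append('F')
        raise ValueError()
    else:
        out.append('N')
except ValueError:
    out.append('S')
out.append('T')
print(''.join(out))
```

Execution trace: 'K' (inner try body) → 'F' (inner except AttributeError) → 'S' (outer except ValueError) → 'T' (after the try/except). Output: KFST

Answer: KFST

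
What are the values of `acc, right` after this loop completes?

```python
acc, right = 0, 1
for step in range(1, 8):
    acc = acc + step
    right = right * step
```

Sum and factorial of 1 to 7
`acc, right` takes the values: (0, 1) → (1, 1) → (3, 1) → (3, 2) → (6, 2) → (6, 6) → (10, 6) → (10, 24) → (15, 24) → (15, 120) → (21, 120) → (21, 720) → (28, 720) → (28, 5040)

Answer: 28, 5040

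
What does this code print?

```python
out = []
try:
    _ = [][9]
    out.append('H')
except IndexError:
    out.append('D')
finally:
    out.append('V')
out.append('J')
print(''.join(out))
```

Execution trace: 'D' (except IndexError) → 'V' (finally) → 'J' (after the try/except). Output: DVJ

Answer: DVJ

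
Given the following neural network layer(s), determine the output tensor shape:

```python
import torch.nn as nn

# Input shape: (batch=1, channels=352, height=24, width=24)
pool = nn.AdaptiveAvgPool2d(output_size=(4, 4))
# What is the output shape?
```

Input: (1, 352, 24, 24) -> Output: (1, 352, 4, 4)

Answer: (1, 352, 4, 4)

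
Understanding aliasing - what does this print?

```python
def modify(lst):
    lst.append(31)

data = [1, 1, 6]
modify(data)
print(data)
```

Key concept: function modifies passed list.
Step by step:
`data = [1, 1, 6]` → data = [1, 1, 6]
`modify(data)` → data = [1, 1, 6, 31]
`print(data)` → prints [1, 1, 6, 31]

Answer: [1, 1, 6, 31]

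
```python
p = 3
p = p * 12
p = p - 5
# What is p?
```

Trace:
`p = 3` → p = 3
`p = p * 12` → p = 36
`p = p - 5` → p = 31
So p = 31

Answer: 31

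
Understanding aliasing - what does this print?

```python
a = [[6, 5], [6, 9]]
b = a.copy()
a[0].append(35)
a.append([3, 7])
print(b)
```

Key concept: shallow copy with nested lists.
Step by step:
`a = [[6, 5], [6, 9]]` → a = [[6, 5], [6, 9]]
`b = a.copy()` → b = [[6, 5], [6, 9]]
`a[0].append(35)` → a = [[6, 5, 35], [6, 9]]; b = [[6, 5, 35], [6, 9]]
`a.append([3, 7])` → a = [[6, 5, 35], [6, 9], [3, 7]]
`print(b)` → prints [[6, 5, 35], [6, 9]]

Answer: [[6, 5, 35], [6, 9]]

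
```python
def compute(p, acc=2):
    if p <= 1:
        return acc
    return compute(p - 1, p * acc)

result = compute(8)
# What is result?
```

Accumulator trace (n, acc): (8, 2) -> (7, 16) -> (6, 112) -> (5, 672) -> (4, 3360) -> (3, 13440) -> (2, 40320) -> (1, 80640) -> return 80640

Answer: 80640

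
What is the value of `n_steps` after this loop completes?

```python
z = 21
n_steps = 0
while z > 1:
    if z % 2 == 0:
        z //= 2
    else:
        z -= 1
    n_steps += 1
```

Steps to reduce 21 to 1
`n_steps` takes the values: 0 → 1 → 2 → 3 → 4 → 5 → 6

Answer: 6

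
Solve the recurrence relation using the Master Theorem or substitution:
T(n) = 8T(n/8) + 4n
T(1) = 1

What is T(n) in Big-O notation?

By Master Theorem: a=8, b=8, f(n)=4n. Since log_8(8) = 1 and f(n) = Θ(n^1), Case 2 applies. T(n) = O(n log n).

Answer: O(n log n)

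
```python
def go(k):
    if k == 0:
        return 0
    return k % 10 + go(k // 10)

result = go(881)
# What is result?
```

Sum of digits of 881: 1 + 8 + 8 = 17

Answer: 17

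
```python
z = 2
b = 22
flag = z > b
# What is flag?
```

Trace:
`z = 2` → z = 2
`b = 22` → b = 22
`flag = z > b` → flag = False
So flag = False

Answer: False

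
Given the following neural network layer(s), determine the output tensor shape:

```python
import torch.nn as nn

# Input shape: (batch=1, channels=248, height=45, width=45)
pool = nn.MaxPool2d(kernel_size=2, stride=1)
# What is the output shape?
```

Input: (1, 248, 45, 45) -> Output: (1, 248, 44, 44)

Answer: (1, 248, 44, 44)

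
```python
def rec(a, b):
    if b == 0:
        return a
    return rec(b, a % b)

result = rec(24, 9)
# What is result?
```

rec(24, 9) -> rec(9, 6) -> rec(6, 3) -> rec(3, 0) -> 3

Answer: 3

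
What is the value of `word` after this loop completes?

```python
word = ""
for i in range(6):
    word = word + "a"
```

Repeat 'a' 6 times
`word` takes the values: "" → "a" → "aa" → "aaa" → "aaaa" → "aaaaa" → "aaaaaa"

Answer: "aaaaaa"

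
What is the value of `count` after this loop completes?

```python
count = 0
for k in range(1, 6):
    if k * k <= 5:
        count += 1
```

Count numbers where k² ≤ 5
`count` takes the values: 0 → 1 → 2

Answer: 2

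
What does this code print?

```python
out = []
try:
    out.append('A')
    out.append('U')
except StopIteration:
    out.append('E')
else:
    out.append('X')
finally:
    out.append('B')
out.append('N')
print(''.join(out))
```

Execution trace: 'A' (try body) → 'U' (try body, no exception) → 'X' (else) → 'B' (finally) → 'N' (after the try/except). Output: AUXBN

Answer: AUXBN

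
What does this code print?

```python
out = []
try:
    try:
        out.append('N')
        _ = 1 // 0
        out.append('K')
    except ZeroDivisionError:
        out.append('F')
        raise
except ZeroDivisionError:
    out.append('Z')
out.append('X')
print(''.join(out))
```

Execution trace: 'N' (try body) → 'F' (except ZeroDivisionError) → 'Z' (outer except ZeroDivisionError) → 'X' (after the try/except). Output: NFZX

Answer: NFZX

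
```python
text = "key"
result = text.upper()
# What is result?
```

Trace:
`text = "key"` → text = 'key'
`result = text.upper()` → result = 'KEY'
So result = 'KEY'

Answer: 'KEY'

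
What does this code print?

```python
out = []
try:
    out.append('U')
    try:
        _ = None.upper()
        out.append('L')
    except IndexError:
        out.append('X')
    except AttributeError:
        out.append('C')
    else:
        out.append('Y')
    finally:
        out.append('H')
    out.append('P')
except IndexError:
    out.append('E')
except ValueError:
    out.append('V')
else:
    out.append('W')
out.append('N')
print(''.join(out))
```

Execution trace: 'U' (try body) → 'C' (inner except AttributeError) → 'H' (inner finally) → 'P' (try body, no exception) → 'W' (else) → 'N' (after the try/except). Output: UCHPWN

Answer: UCHPWN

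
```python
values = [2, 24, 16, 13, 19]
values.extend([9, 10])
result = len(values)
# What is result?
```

Trace:
`values = [2, 24, 16, 13, 19]` → values = [2, 24, 16, 13, 19]
`values.extend([9, 10])` → values = [2, 24, 16, 13, 19, 9, 10]
`result = len(values)` → result = 7
So result = 7

Answer: 7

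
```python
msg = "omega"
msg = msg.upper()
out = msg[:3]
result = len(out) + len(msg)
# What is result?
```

Trace:
`msg = "omega"` → msg = 'omega'
`msg = msg.upper()` → msg = 'OMEGA'
`out = msg[:3]` → out = 'OME'
`result = len(out) + len(msg)` → result = 8
So result = 8

Answer: 8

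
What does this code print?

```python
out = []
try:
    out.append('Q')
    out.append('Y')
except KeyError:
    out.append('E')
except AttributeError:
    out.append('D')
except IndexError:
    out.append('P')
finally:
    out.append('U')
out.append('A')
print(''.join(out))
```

Execution trace: 'Q' (try body) → 'Y' (try body, no exception) → 'U' (finally) → 'A' (after the try/except). Output: QYUA

Answer: QYUA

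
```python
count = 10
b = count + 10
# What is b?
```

Trace:
`count = 10` → count = 10
`b = count + 10` → b = 20
So b = 20

Answer: 20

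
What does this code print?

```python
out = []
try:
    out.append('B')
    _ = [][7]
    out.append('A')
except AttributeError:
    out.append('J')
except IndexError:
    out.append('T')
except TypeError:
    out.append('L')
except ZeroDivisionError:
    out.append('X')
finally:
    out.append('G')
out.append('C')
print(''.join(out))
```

Execution trace: 'B' (try body) → 'T' (except IndexError) → 'G' (finally) → 'C' (after the try/except). Output: BTGC

Answer: BTGC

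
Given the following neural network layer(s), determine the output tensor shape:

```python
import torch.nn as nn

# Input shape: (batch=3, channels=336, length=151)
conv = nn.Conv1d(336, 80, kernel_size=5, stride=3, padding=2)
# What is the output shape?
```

Input: (3, 336, 151) -> Output: (3, 80, 51)

Answer: (3, 80, 51)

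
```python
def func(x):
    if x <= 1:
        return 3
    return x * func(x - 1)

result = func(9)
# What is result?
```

func(9) = 9 * 8 * 7 * 6 * 5 * 4 * 3 * 2 * 3 = 1088640

Answer: 1088640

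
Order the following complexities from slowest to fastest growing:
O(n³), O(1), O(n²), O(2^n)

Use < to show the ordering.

Ordered by growth rate: O(1) < O(n²) < O(n³) < O(2^n)

Answer: O(1) < O(n²) < O(n³) < O(2^n)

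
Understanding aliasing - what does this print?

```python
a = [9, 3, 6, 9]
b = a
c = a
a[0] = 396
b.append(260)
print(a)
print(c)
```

Key concept: multiple aliases.
Step by step:
`a = [9, 3, 6, 9]` → a = [9, 3, 6, 9]
`b = a` → b = [9, 3, 6, 9] (same object as a)
`c = a` → c = [9, 3, 6, 9] (same object as a, b)
`a[0] = 396` → a = [396, 3, 6, 9] (same object as b, c); b = [396, 3, 6, 9] (same object as a, c); c = [396, 3, 6, 9] (same object as a, b)
`b.append(260)` → a = [396, 3, 6, 9, 260] (same object as b, c); b = [396, 3, 6, 9, 260] (same object as a, c); c = [396, 3, 6, 9, 260] (same object as a, b)
`print(a)` → prints [396, 3, 6, 9, 260]
`print(c)` → prints [396, 3, 6, 9, 260]

Answer:
[396, 3, 6, 9, 260]
[396, 3, 6, 9, 260]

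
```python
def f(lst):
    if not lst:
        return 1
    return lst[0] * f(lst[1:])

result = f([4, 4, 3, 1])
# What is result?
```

Product over [4, 4, 3, 1] = 4 * 4 * 3 * 1 = 48

Answer: 48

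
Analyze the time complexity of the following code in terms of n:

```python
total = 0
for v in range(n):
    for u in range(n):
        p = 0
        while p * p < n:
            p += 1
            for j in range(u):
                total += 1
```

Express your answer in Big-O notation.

Each loop level contributes: n × n × √n × n. Multiplying the contributions gives O(n^3√n).

Answer: O(n^3√n)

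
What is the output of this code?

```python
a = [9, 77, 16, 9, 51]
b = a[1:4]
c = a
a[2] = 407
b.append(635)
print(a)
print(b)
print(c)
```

Key concept: slice vs alias.
Step by step:
`a = [9, 77, 16, 9, 51]` → a = [9, 77, 16, 9, 51]
`b = a[1:4]` → b = [77, 16, 9]
`c = a` → c = [9, 77, 16, 9, 51] (same object as a)
`a[2] = 407` → a = [9, 77, 407, 9, 51] (same object as c); c = [9, 77, 407, 9, 51] (same object as a)
`b.append(635)` → b = [77, 16, 9, 635]
`print(a)` → prints [9, 77, 407, 9, 51]
`print(b)` → prints [77, 16, 9, 635]
`print(c)` → prints [9, 77, 407, 9, 51]

Answer:
[9, 77, 407, 9, 51]
[77, 16, 9, 635]
[9, 77, 407, 9, 51]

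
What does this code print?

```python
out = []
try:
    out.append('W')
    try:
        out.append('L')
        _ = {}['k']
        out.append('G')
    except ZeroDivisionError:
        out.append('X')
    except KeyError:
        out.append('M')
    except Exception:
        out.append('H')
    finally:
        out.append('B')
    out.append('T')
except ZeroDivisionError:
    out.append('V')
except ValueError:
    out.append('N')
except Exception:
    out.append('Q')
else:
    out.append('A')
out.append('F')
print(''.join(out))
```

Execution trace: 'W' (try body) → 'L' (inner try body) → 'M' (inner except KeyError) → 'B' (inner finally) → 'T' (try body, no exception) → 'A' (else) → 'F' (after the try/except). Output: WLMBTAF

Answer: WLMBTAF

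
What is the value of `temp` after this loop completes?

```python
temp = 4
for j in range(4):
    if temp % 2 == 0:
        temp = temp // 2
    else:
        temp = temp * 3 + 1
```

Collatz-style transformation from 4
`temp` takes the values: 4 → 2 → 1 → 4 → 2

Answer: 2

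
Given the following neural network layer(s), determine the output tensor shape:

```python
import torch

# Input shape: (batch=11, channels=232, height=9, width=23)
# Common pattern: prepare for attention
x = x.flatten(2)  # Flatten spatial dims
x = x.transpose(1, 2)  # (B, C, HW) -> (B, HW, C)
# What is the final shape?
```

Input: (11, 232, 9, 23) -> after flatten(2): (11, 232, 207) -> Output: (11, 207, 232)

Answer: (11, 207, 232)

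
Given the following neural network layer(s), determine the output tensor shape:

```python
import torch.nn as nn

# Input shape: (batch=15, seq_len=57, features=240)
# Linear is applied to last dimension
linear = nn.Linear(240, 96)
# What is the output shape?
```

Input: (15, 57, 240) -> Output: (15, 57, 96)

Answer: (15, 57, 96)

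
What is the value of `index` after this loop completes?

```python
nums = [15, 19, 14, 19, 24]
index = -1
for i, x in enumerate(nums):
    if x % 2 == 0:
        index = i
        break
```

First even number index in [15, 19, 14, 19, 24]
`index` takes the values: -1 → 2

Answer: 2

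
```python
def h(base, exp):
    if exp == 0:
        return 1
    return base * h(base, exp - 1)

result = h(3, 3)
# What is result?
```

h(3, 3) = 3 * 3 * 3 = 27

Answer: 27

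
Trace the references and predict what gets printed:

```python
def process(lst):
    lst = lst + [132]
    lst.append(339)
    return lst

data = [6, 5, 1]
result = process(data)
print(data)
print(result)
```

Key concept: rebinding parameter vs mutation.
Step by step:
`data = [6, 5, 1]` → data = [6, 5, 1]
`result = process(data)` → result = [6, 5, 1, 132, 339]
`print(data)` → prints [6, 5, 1]
`print(result)` → prints [6, 5, 1, 132, 339]

Answer:
[6, 5, 1]
[6, 5, 1, 132, 339]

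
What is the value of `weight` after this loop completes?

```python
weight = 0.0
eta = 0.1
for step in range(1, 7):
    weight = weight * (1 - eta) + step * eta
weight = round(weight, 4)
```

Moving average with lr=0.1
`weight` takes the values: 0.0 → 0.1 → 0.29 → 0.561 → 0.9049 → 1.31441 → 1.782969 → 1.783

Answer: 1.783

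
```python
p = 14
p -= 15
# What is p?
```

Trace:
`p = 14` → p = 14
`p -= 15` → p = -1
So p = -1

Answer: -1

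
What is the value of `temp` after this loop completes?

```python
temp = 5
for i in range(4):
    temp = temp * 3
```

Multiply by 3, 4 times: 5 * 3^4 = 405
`temp` takes the values: 5 → 15 → 45 → 135 → 405

Answer: 405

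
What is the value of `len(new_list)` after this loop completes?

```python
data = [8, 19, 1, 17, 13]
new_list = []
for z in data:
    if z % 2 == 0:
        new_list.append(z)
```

Count even numbers in [8, 19, 1, 17, 13]
`new_list` takes the values: [] → [8]
So `len(new_list)` = 1

Answer: 1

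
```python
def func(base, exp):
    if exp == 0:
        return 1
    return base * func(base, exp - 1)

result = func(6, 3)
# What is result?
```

func(6, 3) = 6 * 6 * 6 = 216

Answer: 216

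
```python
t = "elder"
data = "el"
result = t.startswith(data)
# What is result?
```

Trace:
`t = "elder"` → t = 'elder'
`data = "el"` → data = 'el'
`result = t.startswith(data)` → result = True
So result = True

Answer: True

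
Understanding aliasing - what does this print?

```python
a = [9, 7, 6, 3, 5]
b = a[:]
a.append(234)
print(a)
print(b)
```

Key concept: slice [:] creates copy.
Step by step:
`a = [9, 7, 6, 3, 5]` → a = [9, 7, 6, 3, 5]
`b = a[:]` → b = [9, 7, 6, 3, 5]
`a.append(234)` → a = [9, 7, 6, 3, 5, 234]
`print(a)` → prints [9, 7, 6, 3, 5, 234]
`print(b)` → prints [9, 7, 6, 3, 5]

Answer:
[9, 7, 6, 3, 5, 234]
[9, 7, 6, 3, 5]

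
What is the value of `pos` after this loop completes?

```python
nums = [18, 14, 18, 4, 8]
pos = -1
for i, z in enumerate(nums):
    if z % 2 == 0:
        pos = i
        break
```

First even number index in [18, 14, 18, 4, 8]
`pos` takes the values: -1 → 0

Answer: 0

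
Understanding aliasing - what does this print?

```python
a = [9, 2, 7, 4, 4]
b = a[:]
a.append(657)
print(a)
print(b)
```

Key concept: slice [:] creates copy.
Step by step:
`a = [9, 2, 7, 4, 4]` → a = [9, 2, 7, 4, 4]
`b = a[:]` → b = [9, 2, 7, 4, 4]
`a.append(657)` → a = [9, 2, 7, 4, 4, 657]
`print(a)` → prints [9, 2, 7, 4, 4, 657]
`print(b)` → prints [9, 2, 7, 4, 4]

Answer:
[9, 2, 7, 4, 4, 657]
[9, 2, 7, 4, 4]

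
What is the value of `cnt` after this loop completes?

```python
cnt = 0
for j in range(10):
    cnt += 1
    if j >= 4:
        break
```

Loop breaks when j reaches 4, cnt is 5
`cnt` takes the values: 0 → 1 → 2 → 3 → 4 → 5

Answer: 5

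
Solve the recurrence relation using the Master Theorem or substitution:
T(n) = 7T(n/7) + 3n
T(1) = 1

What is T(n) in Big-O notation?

By Master Theorem: a=7, b=7, f(n)=3n. Since log_7(7) = 1 and f(n) = Θ(n^1), Case 2 applies. T(n) = O(n log n).

Answer: O(n log n)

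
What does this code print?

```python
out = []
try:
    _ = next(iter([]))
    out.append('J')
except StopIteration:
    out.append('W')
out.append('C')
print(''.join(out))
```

Execution trace: 'W' (except StopIteration) → 'C' (after the try/except). Output: WC

Answer: WC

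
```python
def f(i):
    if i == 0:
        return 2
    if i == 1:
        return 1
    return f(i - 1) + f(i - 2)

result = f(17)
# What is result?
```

Build up from base cases: f(0)=2, f(1)=1, f(2)=3, f(3)=4, f(4)=7, f(5)=11, f(6)=18, ..., f(17)=3571

Answer: 3571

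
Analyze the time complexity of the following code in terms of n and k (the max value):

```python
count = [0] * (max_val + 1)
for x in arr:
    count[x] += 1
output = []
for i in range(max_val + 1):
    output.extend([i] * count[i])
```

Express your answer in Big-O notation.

This is Counting sort (k = max value). Time complexity: O(n + k).

Answer: O(n + k)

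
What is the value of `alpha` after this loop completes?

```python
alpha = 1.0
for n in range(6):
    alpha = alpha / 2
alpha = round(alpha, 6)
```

Halving LR 6 times: 1 / 2^6
`alpha` takes the values: 1.0 → 0.5 → 0.25 → 0.125 → 0.0625 → 0.03125 → 0.015625

Answer: 0.015625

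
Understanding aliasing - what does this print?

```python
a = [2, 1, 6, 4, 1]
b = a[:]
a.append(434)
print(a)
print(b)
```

Key concept: slice [:] creates copy.
Step by step:
`a = [2, 1, 6, 4, 1]` → a = [2, 1, 6, 4, 1]
`b = a[:]` → b = [2, 1, 6, 4, 1]
`a.append(434)` → a = [2, 1, 6, 4, 1, 434]
`print(a)` → prints [2, 1, 6, 4, 1, 434]
`print(b)` → prints [2, 1, 6, 4, 1]

Answer:
[2, 1, 6, 4, 1, 434]
[2, 1, 6, 4, 1]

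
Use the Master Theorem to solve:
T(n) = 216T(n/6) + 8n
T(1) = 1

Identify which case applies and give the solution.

a=216, b=6, f(n)=8n. log_6(216) = 3. Since c=1 < 3, Case 1 applies: T(n) = Θ(n^log_b(a)) = O(n^3).

Answer: O(n^3) - Case 1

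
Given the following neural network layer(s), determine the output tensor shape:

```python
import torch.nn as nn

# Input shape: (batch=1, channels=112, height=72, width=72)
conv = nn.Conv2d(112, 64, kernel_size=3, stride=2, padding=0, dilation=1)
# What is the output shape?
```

Input: (1, 112, 72, 72) -> Output: (1, 64, 35, 35)

Answer: (1, 64, 35, 35)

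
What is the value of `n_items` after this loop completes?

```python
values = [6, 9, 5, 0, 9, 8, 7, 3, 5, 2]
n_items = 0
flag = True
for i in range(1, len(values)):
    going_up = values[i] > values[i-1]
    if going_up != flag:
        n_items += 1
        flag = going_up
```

Count direction changes in [6, 9, 5, 0, 9, 8, 7, 3, 5, 2]
`n_items` takes the values: 0 → 1 → 2 → 3 → 4 → 5

Answer: 5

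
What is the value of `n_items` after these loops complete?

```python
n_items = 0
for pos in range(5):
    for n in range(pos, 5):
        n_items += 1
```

Upper triangle: 5 + 4 + ... + 1
`n_items` takes the values: 0 → 1 → 2 → 3 → 4 → 5 → 6 → 7 → 8 → 9 → 10 → 11 → 12 → 13 → 14 → 15

Answer: 15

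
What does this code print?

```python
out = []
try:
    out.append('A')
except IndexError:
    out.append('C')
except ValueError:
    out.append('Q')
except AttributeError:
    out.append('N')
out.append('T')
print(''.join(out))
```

Execution trace: 'A' (try body, no exception) → 'T' (after the try/except). Output: AT

Answer: AT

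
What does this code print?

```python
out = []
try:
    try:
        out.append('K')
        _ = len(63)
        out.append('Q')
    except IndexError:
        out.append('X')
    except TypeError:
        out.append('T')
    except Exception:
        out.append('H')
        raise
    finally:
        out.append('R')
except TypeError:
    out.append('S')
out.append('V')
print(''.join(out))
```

Execution trace: 'K' (inner try body) → 'T' (inner except TypeError) → 'R' (inner finally) → 'V' (after the try/except). Output: KTRV

Answer: KTRV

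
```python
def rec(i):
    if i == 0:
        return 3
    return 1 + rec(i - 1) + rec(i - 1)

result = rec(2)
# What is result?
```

rec(i) = 1 + 2·rec(i-1), rec(0)=3. Closed form: (3+1)·2^2 - 1 = 15.

Answer: 15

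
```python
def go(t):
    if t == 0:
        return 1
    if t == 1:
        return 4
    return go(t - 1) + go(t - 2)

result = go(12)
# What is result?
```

Build up from base cases: go(0)=1, go(1)=4, go(2)=5, go(3)=9, go(4)=14, go(5)=23, go(6)=37, ..., go(12)=665

Answer: 665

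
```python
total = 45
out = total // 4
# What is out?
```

Trace:
`total = 45` → total = 45
`out = total // 4` → out = 11
So out = 11

Answer: 11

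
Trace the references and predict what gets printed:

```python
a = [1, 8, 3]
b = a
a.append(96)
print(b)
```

Key concept: basic list aliasing.
Step by step:
`a = [1, 8, 3]` → a = [1, 8, 3]
`b = a` → b = [1, 8, 3] (same object as a)
`a.append(96)` → a = [1, 8, 3, 96] (same object as b); b = [1, 8, 3, 96] (same object as a)
`print(b)` → prints [1, 8, 3, 96]

Answer: [1, 8, 3, 96]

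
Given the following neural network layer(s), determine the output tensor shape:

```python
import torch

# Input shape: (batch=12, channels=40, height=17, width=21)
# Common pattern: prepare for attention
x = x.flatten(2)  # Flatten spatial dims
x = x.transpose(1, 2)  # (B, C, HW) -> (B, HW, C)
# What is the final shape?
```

Input: (12, 40, 17, 21) -> after flatten(2): (12, 40, 357) -> Output: (12, 357, 40)

Answer: (12, 357, 40)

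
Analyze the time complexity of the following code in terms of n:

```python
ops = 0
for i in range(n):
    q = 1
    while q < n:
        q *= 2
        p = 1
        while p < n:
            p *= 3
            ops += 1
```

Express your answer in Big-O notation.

Each loop level contributes: n × log n × log n. Multiplying the contributions gives O(n log² n).

Answer: O(n log² n)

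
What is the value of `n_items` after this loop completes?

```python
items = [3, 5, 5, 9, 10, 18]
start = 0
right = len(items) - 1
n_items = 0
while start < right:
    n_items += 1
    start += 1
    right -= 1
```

Iterations until pointers meet (list length 6)
`n_items` takes the values: 0 → 1 → 2 → 3

Answer: 3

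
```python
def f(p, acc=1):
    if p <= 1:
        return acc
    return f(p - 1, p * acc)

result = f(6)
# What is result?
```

Accumulator trace (n, acc): (6, 1) -> (5, 6) -> (4, 30) -> (3, 120) -> (2, 360) -> (1, 720) -> return 720

Answer: 720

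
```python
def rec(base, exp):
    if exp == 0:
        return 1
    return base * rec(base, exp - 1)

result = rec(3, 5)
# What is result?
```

rec(3, 5) = 3 * 3 * 3 * 3 * 3 = 243

Answer: 243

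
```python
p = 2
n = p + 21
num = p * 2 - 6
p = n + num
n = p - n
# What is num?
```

Trace:
`p = 2` → p = 2
`n = p + 21` → n = 23
`num = p * 2 - 6` → num = -2
`p = n + num` → p = 21
`n = p - n` → n = -2
So num = -2

Answer: -2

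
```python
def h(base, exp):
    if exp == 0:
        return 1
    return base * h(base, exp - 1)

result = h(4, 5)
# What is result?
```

h(4, 5) = 4 * 4 * 4 * 4 * 4 = 1024

Answer: 1024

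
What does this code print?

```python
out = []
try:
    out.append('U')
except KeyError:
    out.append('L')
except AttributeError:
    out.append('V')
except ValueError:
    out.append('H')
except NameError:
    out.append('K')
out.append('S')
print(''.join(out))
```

Execution trace: 'U' (try body, no exception) → 'S' (after the try/except). Output: US

Answer: US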